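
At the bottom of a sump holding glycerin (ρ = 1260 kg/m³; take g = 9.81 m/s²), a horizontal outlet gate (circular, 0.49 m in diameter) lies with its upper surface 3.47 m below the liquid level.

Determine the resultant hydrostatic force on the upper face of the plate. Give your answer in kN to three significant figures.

γ = ρg = 1260 × 9.81 / 1000 = 12.3606 kN/m³.
The plate is horizontal, so pressure is uniform at p = γ·h = 12.3606 × 3.47 = 42.8913 kN/m².
A = π(0.245)² = 0.188574 m².
F = p·A = 42.8913 × 0.188574 = 8.08818 kN.

F ≈ 8.09 kN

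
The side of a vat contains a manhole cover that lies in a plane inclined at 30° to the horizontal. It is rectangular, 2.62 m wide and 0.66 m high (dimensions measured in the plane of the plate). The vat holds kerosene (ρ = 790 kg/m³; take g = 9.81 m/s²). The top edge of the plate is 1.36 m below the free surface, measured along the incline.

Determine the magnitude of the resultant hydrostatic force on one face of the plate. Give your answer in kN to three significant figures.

γ = ρg = 790 × 9.81 / 1000 = 7.7499 kN/m³.
Let θ = 30° be the plate's angle to the horizontal; measure y along the incline from where the plane meets the free surface. Vertical depth h = y·sinθ with sinθ = 0.500000.
The centroid lies 0.66/2 = 0.33 m below the top edge, so y_c = 1.36 + 0.33 = 1.69 m and h_c = 1.69 × 0.500000 = 0.845 m.
A = 2.62 × 0.66 = 1.7292 m².
Resultant F = γ·h_c·A = 7.7499 × 0.845 × 1.7292 = 11.324 kN.

F ≈ 11.3 kN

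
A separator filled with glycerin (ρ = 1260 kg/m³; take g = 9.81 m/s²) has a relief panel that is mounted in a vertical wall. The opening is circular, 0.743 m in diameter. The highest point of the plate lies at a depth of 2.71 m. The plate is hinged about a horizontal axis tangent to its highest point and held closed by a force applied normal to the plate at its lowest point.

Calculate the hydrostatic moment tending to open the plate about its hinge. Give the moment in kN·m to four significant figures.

γ = ρg = 1260 × 9.81 / 1000 = 12.3606 kN/m³.
The centroid is at the centre, 0.3715 m below the top of the plate, so the centroid depth is h_c = 2.71 + 0.3715 = 3.0815 m.
A = π(0.3715)² = 0.433578 m².
Resultant F = γ·h_c·A = 12.3606 × 3.0815 × 0.433578 = 16.5146 kN.
I_c = πr⁴/4 = π × 0.3715⁴/4 = 0.0149598 m⁴.
Centre of pressure: y_p = y_c + I_c/(y_c·A) = 3.0815 + 0.0149598/(3.0815 × 0.433578) = 3.0815 + 0.0111969 = 3.0927 m along the plane.
The resultant acts 0.3715 + 0.0111969 = 0.382697 m (along the plate) below the hinge at the top edge, so the moment about the hinge is M = F × 0.382697 = 16.5146 × 0.382697 = 6.32009 kN·m.

M ≈ 6.320 kN·m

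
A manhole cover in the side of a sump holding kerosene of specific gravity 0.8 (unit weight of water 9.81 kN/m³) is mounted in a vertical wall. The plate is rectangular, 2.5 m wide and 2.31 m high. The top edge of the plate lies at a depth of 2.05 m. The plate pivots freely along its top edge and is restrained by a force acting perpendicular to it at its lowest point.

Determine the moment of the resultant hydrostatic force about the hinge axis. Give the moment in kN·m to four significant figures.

γ = 0.8 × 9.81 = 7.848 kN/m³.
The centroid lies 2.31/2 = 1.155 m below the top edge, so the centroid depth is h_c = 2.05 + 1.155 = 3.205 m.
A = 2.5 × 2.31 = 5.775 m².
Resultant F = γ·h_c·A = 7.848 × 3.205 × 5.775 = 145.258 kN.
I_c = b·h³/12 = 2.5 × 2.31³/12 = 2.568 m⁴.
Centre of pressure: y_p = y_c + I_c/(y_c·A) = 3.205 + 2.568/(3.205 × 5.775) = 3.205 + 0.138744 = 3.34374 m along the plane.
The resultant acts 1.155 + 0.138744 = 1.29374 m (along the plate) below the hinge at the top edge, so the moment about the hinge is M = F × 1.29374 = 145.258 × 1.29374 = 187.926 kN·m.

M ≈ 187.9 kN·m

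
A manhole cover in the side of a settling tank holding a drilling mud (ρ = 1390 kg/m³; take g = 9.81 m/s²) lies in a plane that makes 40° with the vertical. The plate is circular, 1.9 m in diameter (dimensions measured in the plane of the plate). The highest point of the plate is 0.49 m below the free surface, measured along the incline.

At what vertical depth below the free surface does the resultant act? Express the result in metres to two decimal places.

γ = ρg = 1390 × 9.81 / 1000 = 13.6359 kN/m³.
The plate makes 40° with the vertical, i.e. θ = 90° − 40° = 50° to the horizontal. Measuring y along the incline from the free-surface line, vertical depth h = y·sinθ with sinθ = 0.766044.
The centroid is at the centre, 0.95 m below the top of the plate, so y_c = 0.49 + 0.95 = 1.44 m and h_c = 1.44 × 0.766044 = 1.1031 m.
A = π(0.95)² = 2.83529 m².
Resultant F = γ·h_c·A = 13.6359 × 1.1031 × 2.83529 = 42.6478 kN.
I_c = πr⁴/4 = π × 0.95⁴/4 = 0.639712 m⁴.
Centre of pressure: y_p = y_c + I_c/(y_c·A) = 1.44 + 0.639712/(1.44 × 2.83529) = 1.44 + 0.156684 = 1.59668 m along the plane.
Vertically, h_p = y_p·sinθ = 1.59668 × 0.766044 = 1.22313 m.

h_p = 1.22 m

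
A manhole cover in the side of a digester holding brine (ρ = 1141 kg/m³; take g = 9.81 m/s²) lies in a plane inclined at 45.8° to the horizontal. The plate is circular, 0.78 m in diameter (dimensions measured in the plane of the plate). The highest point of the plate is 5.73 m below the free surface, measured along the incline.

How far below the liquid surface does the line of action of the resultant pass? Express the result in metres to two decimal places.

h_p = 4.39 m

γ = ρg = 1141 × 9.81 / 1000 = 11.19321 kN/m³.
Let θ = 45.8° be the plate's angle to the horizontal; measure y along the incline from where the plane meets the free surface. Vertical depth h = y·sinθ with sinθ = 0.716911.
The centroid is at the centre, 0.39 m below the top of the plate, so y_c = 5.73 + 0.39 = 6.12 m and h_c = 6.12 × 0.716911 = 4.3875 m.
A = π(0.39)² = 0.477836 m².
Resultant F = γ·h_c·A = 11.19321 × 4.3875 × 0.477836 = 23.4666 kN.
I_c = πr⁴/4 = π × 0.39⁴/4 = 0.0181697 m⁴.
Centre of pressure: y_p = y_c + I_c/(y_c·A) = 6.12 + 0.0181697/(6.12 × 0.477836) = 6.12 + 0.00621323 = 6.12621 m along the plane.
Vertically, h_p = y_p·sinθ = 6.12621 × 0.716911 = 4.39195 m.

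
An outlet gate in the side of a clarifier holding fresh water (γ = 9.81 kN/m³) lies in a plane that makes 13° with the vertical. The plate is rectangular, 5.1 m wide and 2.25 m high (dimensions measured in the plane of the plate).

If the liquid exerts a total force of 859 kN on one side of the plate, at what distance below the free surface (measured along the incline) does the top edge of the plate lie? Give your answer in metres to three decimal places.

γ = 9.81 kN/m³.
A = 5.1 × 2.25 = 11.475 m².
From F = γ·h_c·A, the centroid depth is h_c = 859/(9.81 × 11.475) = 7.63082 m.
The plate makes 13° with the vertical, i.e. θ = 90° − 13° = 77° to the horizontal. Measuring y along the incline from the free-surface line, vertical depth h = y·sinθ with sinθ = 0.974370.
Along the incline, y_c = h_c/sinθ = 7.63082/0.974370 = 7.83154 m.
The centroid lies 2.25/2 = 1.125 m below the top edge, so the top edge sits at y_top = 7.83154 − 1.125 = 6.70654 m along the incline.

y_top ≈ 6.707 m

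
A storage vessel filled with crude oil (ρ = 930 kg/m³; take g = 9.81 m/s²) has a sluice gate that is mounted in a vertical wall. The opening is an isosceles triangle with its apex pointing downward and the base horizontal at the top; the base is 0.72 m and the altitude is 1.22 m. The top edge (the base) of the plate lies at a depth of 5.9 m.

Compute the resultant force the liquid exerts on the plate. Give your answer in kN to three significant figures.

F ≈ 25.3 kN

γ = ρg = 930 × 9.81 / 1000 = 9.1233 kN/m³.
With the apex down, the centroid sits h/3 = 1.22/3 = 0.406667 m below the base (the top edge), so the centroid depth is h_c = 5.9 + 0.406667 = 6.30667 m.
A = ½ × 0.72 × 1.22 = 0.4392 m².
Resultant F = γ·h_c·A = 9.1233 × 6.30667 × 0.4392 = 25.2705 kN.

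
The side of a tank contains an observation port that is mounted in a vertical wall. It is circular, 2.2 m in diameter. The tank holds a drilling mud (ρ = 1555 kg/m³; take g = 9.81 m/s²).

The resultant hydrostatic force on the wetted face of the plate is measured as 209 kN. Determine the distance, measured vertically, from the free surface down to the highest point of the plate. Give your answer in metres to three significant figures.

γ = ρg = 1555 × 9.81 / 1000 = 15.25455 kN/m³.
A = π(1.1)² = 3.80133 m².
From F = γ·h_c·A, the centroid depth is h_c = 209/(15.25455 × 3.80133) = 3.60422 m.
The centroid is at the centre, 1.1 m below the top of the plate, so the highest point sits at h_top = 3.60422 − 1.1 = 2.50422 m below the surface.

d_top ≈ 2.50 m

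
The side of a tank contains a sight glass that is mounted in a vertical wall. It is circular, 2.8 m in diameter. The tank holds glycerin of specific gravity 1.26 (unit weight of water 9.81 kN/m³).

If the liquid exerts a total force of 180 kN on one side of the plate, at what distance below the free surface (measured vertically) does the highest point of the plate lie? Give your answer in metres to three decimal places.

d_top ≈ 0.965 m

γ = 1.26 × 9.81 = 12.3606 kN/m³.
A = π(1.4)² = 6.15752 m².
From F = γ·h_c·A, the centroid depth is h_c = 180/(12.3606 × 6.15752) = 2.36498 m.
The centroid is at the centre, 1.4 m below the top of the plate, so the highest point sits at h_top = 2.36498 − 1.4 = 0.96498 m below the surface.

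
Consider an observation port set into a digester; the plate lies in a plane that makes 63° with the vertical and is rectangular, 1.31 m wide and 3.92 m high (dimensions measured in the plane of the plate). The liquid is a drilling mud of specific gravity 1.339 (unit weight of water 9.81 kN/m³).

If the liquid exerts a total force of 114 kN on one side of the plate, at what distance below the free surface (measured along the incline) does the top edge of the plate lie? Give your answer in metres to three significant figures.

y_top ≈ 1.76 m

γ = 1.339 × 9.81 = 13.13559 kN/m³.
A = 1.31 × 3.92 = 5.1352 m².
From F = γ·h_c·A, the centroid depth is h_c = 114/(13.13559 × 5.1352) = 1.69004 m.
The plate makes 63° with the vertical, i.e. θ = 90° − 63° = 27° to the horizontal. Measuring y along the incline from the free-surface line, vertical depth h = y·sinθ with sinθ = 0.453990.
Along the incline, y_c = h_c/sinθ = 1.69004/0.453990 = 3.72264 m.
The centroid lies 3.92/2 = 1.96 m below the top edge, so the top edge sits at y_top = 3.72264 − 1.96 = 1.76264 m along the incline.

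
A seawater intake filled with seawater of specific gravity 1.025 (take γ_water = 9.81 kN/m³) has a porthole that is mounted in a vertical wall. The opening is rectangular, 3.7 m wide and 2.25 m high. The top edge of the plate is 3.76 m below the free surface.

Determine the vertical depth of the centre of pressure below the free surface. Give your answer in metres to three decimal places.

γ = 1.025 × 9.81 = 10.05525 kN/m³.
The centroid lies 2.25/2 = 1.125 m below the top edge, so the centroid depth is h_c = 3.76 + 1.125 = 4.885 m.
A = 3.7 × 2.25 = 8.325 m².
Resultant F = γ·h_c·A = 10.05525 × 4.885 × 8.325 = 408.923 kN.
I_c = b·h³/12 = 3.7 × 2.25³/12 = 3.51211 m⁴.
Centre of pressure: y_p = y_c + I_c/(y_c·A) = 4.885 + 3.51211/(4.885 × 8.325) = 4.885 + 0.0863613 = 4.97136 m along the plane.

h_p = 4.971 m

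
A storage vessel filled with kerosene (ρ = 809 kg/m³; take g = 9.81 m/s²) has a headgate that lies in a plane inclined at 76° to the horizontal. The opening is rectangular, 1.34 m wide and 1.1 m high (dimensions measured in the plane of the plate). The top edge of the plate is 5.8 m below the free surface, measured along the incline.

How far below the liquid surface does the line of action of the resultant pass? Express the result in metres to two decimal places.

γ = ρg = 809 × 9.81 / 1000 = 7.93629 kN/m³.
Let θ = 76° be the plate's angle to the horizontal; measure y along the incline from where the plane meets the free surface. Vertical depth h = y·sinθ with sinθ = 0.970296.
The centroid lies 1.1/2 = 0.55 m below the top edge, so y_c = 5.8 + 0.55 = 6.35 m and h_c = 6.35 × 0.970296 = 6.16138 m.
A = 1.34 × 1.1 = 1.474 m².
Resultant F = γ·h_c·A = 7.93629 × 6.16138 × 1.474 = 72.0764 kN.
I_c = b·h³/12 = 1.34 × 1.1³/12 = 0.148628 m⁴.
Centre of pressure: y_p = y_c + I_c/(y_c·A) = 6.35 + 0.148628/(6.35 × 1.474) = 6.35 + 0.0158792 = 6.36588 m along the plane.
Vertically, h_p = y_p·sinθ = 6.36588 × 0.970296 = 6.17679 m.

h_p = 6.18 m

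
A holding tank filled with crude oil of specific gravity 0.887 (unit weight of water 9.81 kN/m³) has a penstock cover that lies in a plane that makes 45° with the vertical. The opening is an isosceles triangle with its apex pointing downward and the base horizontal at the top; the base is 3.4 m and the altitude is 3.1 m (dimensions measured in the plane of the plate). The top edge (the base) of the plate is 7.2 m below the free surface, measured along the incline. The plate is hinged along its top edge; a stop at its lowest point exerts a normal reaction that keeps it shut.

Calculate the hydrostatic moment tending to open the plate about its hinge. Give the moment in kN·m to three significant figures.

γ = 0.887 × 9.81 = 8.70147 kN/m³.
The plate makes 45° with the vertical, i.e. θ = 90° − 45° = 45° to the horizontal. Measuring y along the incline from the free-surface line, vertical depth h = y·sinθ with sinθ = 0.707107.
With the apex down, the centroid sits h/3 = 3.1/3 = 1.03333 m below the base (the top edge), so y_c = 7.2 + 1.03333 = 8.23333 m and h_c = 8.23333 × 0.707107 = 5.82185 m.
A = ½ × 3.4 × 3.1 = 5.27 m².
Resultant F = γ·h_c·A = 8.70147 × 5.82185 × 5.27 = 266.971 kN.
I_c = b·h³/36 = 3.4 × 3.1³/36 = 2.81359 m⁴.
Centre of pressure: y_p = y_c + I_c/(y_c·A) = 8.23333 + 2.81359/(8.23333 × 5.27) = 8.23333 + 0.0648447 = 8.29817 m along the plane.
The resultant acts 1.03333 + 0.0648447 = 1.09817 m (along the plate) below the hinge at the top edge, so the moment about the hinge is M = F × 1.09817 = 266.971 × 1.09817 = 293.18 kN·m.

M ≈ 293 kN·m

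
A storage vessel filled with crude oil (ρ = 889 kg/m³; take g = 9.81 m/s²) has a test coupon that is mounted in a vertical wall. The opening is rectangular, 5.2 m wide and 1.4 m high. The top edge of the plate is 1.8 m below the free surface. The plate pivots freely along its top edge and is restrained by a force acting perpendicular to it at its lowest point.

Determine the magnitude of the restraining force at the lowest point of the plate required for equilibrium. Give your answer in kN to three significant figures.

γ = ρg = 889 × 9.81 / 1000 = 8.72109 kN/m³.
The centroid lies 1.4/2 = 0.7 m below the top edge, so the centroid depth is h_c = 1.8 + 0.7 = 2.5 m.
A = 5.2 × 1.4 = 7.28 m².
Resultant F = γ·h_c·A = 8.72109 × 2.5 × 7.28 = 158.724 kN.
I_c = b·h³/12 = 5.2 × 1.4³/12 = 1.18907 m⁴.
Centre of pressure: y_p = y_c + I_c/(y_c·A) = 2.5 + 1.18907/(2.5 × 7.28) = 2.5 + 0.0653335 = 2.56533 m along the plane.
The resultant acts 0.7 + 0.0653335 = 0.765333 m (along the plate) below the hinge at the top edge, so the moment about the hinge is M = F × 0.765333 = 158.724 × 0.765333 = 121.477 kN·m.
A normal force at the bottom, 1.4 m from the hinge, must supply this moment: P = 121.477/1.4 = 86.7693 kN.

P ≈ 86.8 kN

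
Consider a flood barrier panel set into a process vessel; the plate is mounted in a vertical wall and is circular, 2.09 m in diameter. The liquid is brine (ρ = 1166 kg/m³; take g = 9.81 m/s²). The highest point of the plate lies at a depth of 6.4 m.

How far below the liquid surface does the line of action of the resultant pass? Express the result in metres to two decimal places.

γ = ρg = 1166 × 9.81 / 1000 = 11.43846 kN/m³.
The centroid is at the centre, 1.045 m below the top of the plate, so the centroid depth is h_c = 6.4 + 1.045 = 7.445 m.
A = π(1.045)² = 3.4307 m².
Resultant F = γ·h_c·A = 11.43846 × 7.445 × 3.4307 = 292.156 kN.
I_c = πr⁴/4 = π × 1.045⁴/4 = 0.936602 m⁴.
Centre of pressure: y_p = y_c + I_c/(y_c·A) = 7.445 + 0.936602/(7.445 × 3.4307) = 7.445 + 0.0366697 = 7.48167 m along the plane.

h_p = 7.48 m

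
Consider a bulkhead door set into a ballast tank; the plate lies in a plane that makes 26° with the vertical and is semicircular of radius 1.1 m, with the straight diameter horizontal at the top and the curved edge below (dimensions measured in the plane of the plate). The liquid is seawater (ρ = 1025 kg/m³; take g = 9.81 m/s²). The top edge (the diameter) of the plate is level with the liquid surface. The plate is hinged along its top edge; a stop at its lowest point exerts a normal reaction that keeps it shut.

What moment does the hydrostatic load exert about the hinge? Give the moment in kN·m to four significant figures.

M ≈ 5.196 kN·m

γ = ρg = 1025 × 9.81 / 1000 = 10.05525 kN/m³.
The plate makes 26° with the vertical, i.e. θ = 90° − 26° = 64° to the horizontal. Measuring y along the incline from the free-surface line, vertical depth h = y·sinθ with sinθ = 0.898794.
The centroid of a semicircle lies 4r/(3π) = 0.466854 m from the diameter, here below the top edge, so y_c = 0.466854 m and h_c = 0.466854 × 0.898794 = 0.419606 m.
A = πr²/2 = π × 1.1²/2 = 1.90066 m².
Resultant F = γ·h_c·A = 10.05525 × 0.419606 × 1.90066 = 8.01935 kN.
I_c = (π/8 − 8/(9π))·r⁴ = 0.109757 × 1.1⁴ = 0.160695 m⁴.
Centre of pressure: y_p = y_c + I_c/(y_c·A) = 0.466854 + 0.160695/(0.466854 × 1.90066) = 0.466854 + 0.181099 = 0.647953 m along the plane.
The resultant acts 0.466854 + 0.181099 = 0.647953 m (along the plate) below the hinge at the top edge, so the moment about the hinge is M = F × 0.647953 = 8.01935 × 0.647953 = 5.19616 kN·m.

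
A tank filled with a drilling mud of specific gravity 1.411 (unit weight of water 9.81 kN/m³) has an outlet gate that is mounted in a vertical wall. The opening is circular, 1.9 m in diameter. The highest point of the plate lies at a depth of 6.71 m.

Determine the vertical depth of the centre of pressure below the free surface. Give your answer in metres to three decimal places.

h_p = 7.689 m

γ = 1.411 × 9.81 = 13.84191 kN/m³.
The centroid is at the centre, 0.95 m below the top of the plate, so the centroid depth is h_c = 6.71 + 0.95 = 7.66 m.
A = π(0.95)² = 2.83529 m².
Resultant F = γ·h_c·A = 13.84191 × 7.66 × 2.83529 = 300.623 kN.
I_c = πr⁴/4 = π × 0.95⁴/4 = 0.639712 m⁴.
Centre of pressure: y_p = y_c + I_c/(y_c·A) = 7.66 + 0.639712/(7.66 × 2.83529) = 7.66 + 0.0294549 = 7.68945 m along the plane.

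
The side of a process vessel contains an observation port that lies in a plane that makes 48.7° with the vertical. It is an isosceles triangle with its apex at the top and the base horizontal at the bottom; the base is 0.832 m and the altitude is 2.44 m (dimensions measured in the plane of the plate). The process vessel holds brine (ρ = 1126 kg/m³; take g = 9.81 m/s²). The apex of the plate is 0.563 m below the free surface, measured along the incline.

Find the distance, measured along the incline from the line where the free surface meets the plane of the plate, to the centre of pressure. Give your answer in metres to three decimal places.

γ = ρg = 1126 × 9.81 / 1000 = 11.04606 kN/m³.
The plate makes 48.7° with the vertical, i.e. θ = 90° − 48.7° = 41.3° to the horizontal. Measuring y along the incline from the free-surface line, vertical depth h = y·sinθ with sinθ = 0.660002.
With the apex up, the centroid sits 2h/3 = 2 × 2.44/3 = 1.62667 m below the apex, so y_c = 0.563 + 1.62667 = 2.18967 m and h_c = 2.18967 × 0.660002 = 1.44519 m.
A = ½ × 0.832 × 2.44 = 1.01504 m².
Resultant F = γ·h_c·A = 11.04606 × 1.44519 × 1.01504 = 16.2037 kN.
I_c = b·h³/36 = 0.832 × 2.44³/36 = 0.33573 m⁴.
Centre of pressure: y_p = y_c + I_c/(y_c·A) = 2.18967 + 0.33573/(2.18967 × 1.01504) = 2.18967 + 0.151053 = 2.34072 m along the plane.

y_p = 2.341 m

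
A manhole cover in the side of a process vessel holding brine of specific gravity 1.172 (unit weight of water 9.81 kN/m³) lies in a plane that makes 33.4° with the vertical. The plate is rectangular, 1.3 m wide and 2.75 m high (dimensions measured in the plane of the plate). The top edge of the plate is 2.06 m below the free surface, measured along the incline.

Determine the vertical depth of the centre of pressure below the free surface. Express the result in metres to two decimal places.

γ = 1.172 × 9.81 = 11.49732 kN/m³.
The plate makes 33.4° with the vertical, i.e. θ = 90° − 33.4° = 56.6° to the horizontal. Measuring y along the incline from the free-surface line, vertical depth h = y·sinθ with sinθ = 0.834848.
The centroid lies 2.75/2 = 1.375 m below the top edge, so y_c = 2.06 + 1.375 = 3.435 m and h_c = 3.435 × 0.834848 = 2.8677 m.
A = 1.3 × 2.75 = 3.575 m².
Resultant F = γ·h_c·A = 11.49732 × 2.8677 × 3.575 = 117.871 kN.
I_c = b·h³/12 = 1.3 × 2.75³/12 = 2.25299 m⁴.
Centre of pressure: y_p = y_c + I_c/(y_c·A) = 3.435 + 2.25299/(3.435 × 3.575) = 3.435 + 0.183466 = 3.61847 m along the plane.
Vertically, h_p = y_p·sinθ = 3.61847 × 0.834848 = 3.02087 m.

h_p = 3.02 m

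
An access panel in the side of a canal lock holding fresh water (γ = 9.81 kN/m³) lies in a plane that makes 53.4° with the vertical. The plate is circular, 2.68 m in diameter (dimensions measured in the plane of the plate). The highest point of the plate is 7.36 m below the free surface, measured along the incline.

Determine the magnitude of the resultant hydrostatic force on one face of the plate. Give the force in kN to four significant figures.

γ = 9.81 kN/m³.
The plate makes 53.4° with the vertical, i.e. θ = 90° − 53.4° = 36.6° to the horizontal. Measuring y along the incline from the free-surface line, vertical depth h = y·sinθ with sinθ = 0.596225.
The centroid is at the centre, 1.34 m below the top of the plate, so y_c = 7.36 + 1.34 = 8.7 m and h_c = 8.7 × 0.596225 = 5.18716 m.
A = π(1.34)² = 5.64104 m².
Resultant F = γ·h_c·A = 9.81 × 5.18716 × 5.64104 = 287.05 kN.

F ≈ 287.1 kN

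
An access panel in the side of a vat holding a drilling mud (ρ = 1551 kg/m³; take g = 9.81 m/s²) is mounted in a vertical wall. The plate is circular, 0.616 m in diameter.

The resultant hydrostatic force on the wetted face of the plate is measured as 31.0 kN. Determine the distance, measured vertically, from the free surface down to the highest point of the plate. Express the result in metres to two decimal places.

d_top ≈ 6.53 m

γ = ρg = 1551 × 9.81 / 1000 = 15.21531 kN/m³.
A = π(0.308)² = 0.298024 m².
From F = γ·h_c·A, the centroid depth is h_c = 31.0/(15.21531 × 0.298024) = 6.83643 m.
The centroid is at the centre, 0.308 m below the top of the plate, so the highest point sits at h_top = 6.83643 − 0.308 = 6.52843 m below the surface.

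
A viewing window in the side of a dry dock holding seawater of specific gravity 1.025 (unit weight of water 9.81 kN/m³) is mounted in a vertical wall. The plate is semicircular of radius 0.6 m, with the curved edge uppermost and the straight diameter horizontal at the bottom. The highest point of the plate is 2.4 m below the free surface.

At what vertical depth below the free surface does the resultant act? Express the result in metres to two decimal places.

γ = 1.025 × 9.81 = 10.05525 kN/m³.
The centroid lies 4r/(3π) = 0.254648 m above the diameter, so r − 4r/(3π) = 0.6 − 0.254648 = 0.345352 m below the topmost point, so the centroid depth is h_c = 2.4 + 0.345352 = 2.74535 m.
A = πr²/2 = π × 0.6²/2 = 0.565487 m².
Resultant F = γ·h_c·A = 10.05525 × 2.74535 × 0.565487 = 15.6104 kN.
I_c = (π/8 − 8/(9π))·r⁴ = 0.109757 × 0.6⁴ = 0.0142245 m⁴.
Centre of pressure: y_p = y_c + I_c/(y_c·A) = 2.74535 + 0.0142245/(2.74535 × 0.565487) = 2.74535 + 0.00916256 = 2.75451 m along the plane.

h_p = 2.75 m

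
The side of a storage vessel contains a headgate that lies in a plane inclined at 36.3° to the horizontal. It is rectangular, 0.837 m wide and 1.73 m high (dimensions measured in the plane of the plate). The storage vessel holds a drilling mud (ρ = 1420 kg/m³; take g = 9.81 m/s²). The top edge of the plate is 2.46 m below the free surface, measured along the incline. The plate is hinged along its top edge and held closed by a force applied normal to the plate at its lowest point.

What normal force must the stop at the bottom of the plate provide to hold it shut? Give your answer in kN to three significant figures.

γ = ρg = 1420 × 9.81 / 1000 = 13.9302 kN/m³.
Let θ = 36.3° be the plate's angle to the horizontal; measure y along the incline from where the plane meets the free surface. Vertical depth h = y·sinθ with sinθ = 0.592013.
The centroid lies 1.73/2 = 0.865 m below the top edge, so y_c = 2.46 + 0.865 = 3.325 m and h_c = 3.325 × 0.592013 = 1.96844 m.
A = 0.837 × 1.73 = 1.44801 m².
Resultant F = γ·h_c·A = 13.9302 × 1.96844 × 1.44801 = 39.7055 kN.
I_c = b·h³/12 = 0.837 × 1.73³/12 = 0.361146 m⁴.
Centre of pressure: y_p = y_c + I_c/(y_c·A) = 3.325 + 0.361146/(3.325 × 1.44801) = 3.325 + 0.0750101 = 3.40001 m along the plane.
The resultant acts 0.865 + 0.0750101 = 0.94001 m (along the plate) below the hinge at the top edge, so the moment about the hinge is M = F × 0.94001 = 39.7055 × 0.94001 = 37.3236 kN·m.
A normal force at the bottom, 1.73 m from the hinge, must supply this moment: P = 37.3236/1.73 = 21.5743 kN.

P ≈ 21.6 kN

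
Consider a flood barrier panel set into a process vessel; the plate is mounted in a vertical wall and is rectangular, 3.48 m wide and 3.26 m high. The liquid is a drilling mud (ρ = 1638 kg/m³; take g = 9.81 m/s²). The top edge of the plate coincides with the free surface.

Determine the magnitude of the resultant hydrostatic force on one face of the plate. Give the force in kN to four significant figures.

γ = ρg = 1638 × 9.81 / 1000 = 16.06878 kN/m³.
The centroid lies 3.26/2 = 1.63 m below the top edge, so the centroid depth is h_c = 1.63 m.
A = 3.48 × 3.26 = 11.3448 m².
Resultant F = γ·h_c·A = 16.06878 × 1.63 × 11.3448 = 297.144 kN.

F ≈ 297.1 kN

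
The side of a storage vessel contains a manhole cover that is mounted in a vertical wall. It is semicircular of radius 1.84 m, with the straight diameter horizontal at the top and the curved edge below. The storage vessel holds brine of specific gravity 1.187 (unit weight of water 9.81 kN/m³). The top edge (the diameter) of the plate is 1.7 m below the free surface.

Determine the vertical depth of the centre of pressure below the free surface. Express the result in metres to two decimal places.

h_p = 2.58 m

γ = 1.187 × 9.81 = 11.64447 kN/m³.
The centroid of a semicircle lies 4r/(3π) = 0.78092 m from the diameter, here below the top edge, so the centroid depth is h_c = 1.7 + 0.78092 = 2.48092 m.
A = πr²/2 = π × 1.84²/2 = 5.31809 m².
Resultant F = γ·h_c·A = 11.64447 × 2.48092 × 5.31809 = 153.634 kN.
I_c = (π/8 − 8/(9π))·r⁴ = 0.109757 × 1.84⁴ = 1.25807 m⁴.
Centre of pressure: y_p = y_c + I_c/(y_c·A) = 2.48092 + 1.25807/(2.48092 × 5.31809) = 2.48092 + 0.0953534 = 2.57627 m along the plane.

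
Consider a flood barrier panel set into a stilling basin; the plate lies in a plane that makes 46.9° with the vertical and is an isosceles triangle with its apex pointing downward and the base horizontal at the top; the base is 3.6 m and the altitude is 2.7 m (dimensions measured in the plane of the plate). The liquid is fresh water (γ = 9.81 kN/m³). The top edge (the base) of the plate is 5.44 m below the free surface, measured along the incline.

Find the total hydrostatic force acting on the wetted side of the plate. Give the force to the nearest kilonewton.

γ = 9.81 kN/m³.
The plate makes 46.9° with the vertical, i.e. θ = 90° − 46.9° = 43.1° to the horizontal. Measuring y along the incline from the free-surface line, vertical depth h = y·sinθ with sinθ = 0.683274.
With the apex down, the centroid sits h/3 = 2.7/3 = 0.9 m below the base (the top edge), so y_c = 5.44 + 0.9 = 6.34 m and h_c = 6.34 × 0.683274 = 4.33196 m.
A = ½ × 3.6 × 2.7 = 4.86 m².
Resultant F = γ·h_c·A = 9.81 × 4.33196 × 4.86 = 206.533 kN.

F ≈ 207 kN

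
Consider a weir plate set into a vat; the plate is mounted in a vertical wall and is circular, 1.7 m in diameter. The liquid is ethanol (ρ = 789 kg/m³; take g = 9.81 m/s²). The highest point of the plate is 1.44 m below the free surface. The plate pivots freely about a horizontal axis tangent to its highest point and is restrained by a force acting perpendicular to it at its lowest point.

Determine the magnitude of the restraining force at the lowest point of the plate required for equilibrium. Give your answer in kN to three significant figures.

γ = ρg = 789 × 9.81 / 1000 = 7.74009 kN/m³.
The centroid is at the centre, 0.85 m below the top of the plate, so the centroid depth is h_c = 1.44 + 0.85 = 2.29 m.
A = π(0.85)² = 2.2698 m².
Resultant F = γ·h_c·A = 7.74009 × 2.29 × 2.2698 = 40.2318 kN.
I_c = πr⁴/4 = π × 0.85⁴/4 = 0.409983 m⁴.
Centre of pressure: y_p = y_c + I_c/(y_c·A) = 2.29 + 0.409983/(2.29 × 2.2698) = 2.29 + 0.0788756 = 2.36888 m along the plane.
The resultant acts 0.85 + 0.0788756 = 0.928876 m (along the plate) below the hinge at the top edge, so the moment about the hinge is M = F × 0.928876 = 40.2318 × 0.928876 = 37.3704 kN·m.
A normal force at the bottom, 1.7 m from the hinge, must supply this moment: P = 37.3704/1.7 = 21.9826 kN.

P ≈ 22.0 kN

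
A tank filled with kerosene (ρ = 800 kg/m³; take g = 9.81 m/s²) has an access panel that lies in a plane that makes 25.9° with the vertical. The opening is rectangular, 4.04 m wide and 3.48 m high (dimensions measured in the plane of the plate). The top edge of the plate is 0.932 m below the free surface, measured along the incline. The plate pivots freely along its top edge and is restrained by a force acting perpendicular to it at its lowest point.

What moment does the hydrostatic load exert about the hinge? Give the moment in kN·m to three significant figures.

γ = ρg = 800 × 9.81 / 1000 = 7.848 kN/m³.
The plate makes 25.9° with the vertical, i.e. θ = 90° − 25.9° = 64.1° to the horizontal. Measuring y along the incline from the free-surface line, vertical depth h = y·sinθ with sinθ = 0.899558.
The centroid lies 3.48/2 = 1.74 m below the top edge, so y_c = 0.932 + 1.74 = 2.672 m and h_c = 2.672 × 0.899558 = 2.40362 m.
A = 4.04 × 3.48 = 14.0592 m².
Resultant F = γ·h_c·A = 7.848 × 2.40362 × 14.0592 = 265.207 kN.
I_c = b·h³/12 = 4.04 × 3.48³/12 = 14.1885 m⁴.
Centre of pressure: y_p = y_c + I_c/(y_c·A) = 2.672 + 14.1885/(2.672 × 14.0592) = 2.672 + 0.377693 = 3.04969 m along the plane.
The resultant acts 1.74 + 0.377693 = 2.11769 m (along the plate) below the hinge at the top edge, so the moment about the hinge is M = F × 2.11769 = 265.207 × 2.11769 = 561.626 kN·m.

M ≈ 562 kN·m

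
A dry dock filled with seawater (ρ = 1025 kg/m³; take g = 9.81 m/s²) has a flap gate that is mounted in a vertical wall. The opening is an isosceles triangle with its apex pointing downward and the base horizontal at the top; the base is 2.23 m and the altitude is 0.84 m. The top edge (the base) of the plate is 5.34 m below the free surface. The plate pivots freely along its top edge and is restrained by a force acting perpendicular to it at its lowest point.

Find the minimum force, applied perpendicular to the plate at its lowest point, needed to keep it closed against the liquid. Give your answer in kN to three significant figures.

P ≈ 18.1 kN

γ = ρg = 1025 × 9.81 / 1000 = 10.05525 kN/m³.
With the apex down, the centroid sits h/3 = 0.84/3 = 0.28 m below the base (the top edge), so the centroid depth is h_c = 5.34 + 0.28 = 5.62 m.
A = ½ × 2.23 × 0.84 = 0.9366 m².
Resultant F = γ·h_c·A = 10.05525 × 5.62 × 0.9366 = 52.9277 kN.
I_c = b·h³/36 = 2.23 × 0.84³/36 = 0.0367147 m⁴.
Centre of pressure: y_p = y_c + I_c/(y_c·A) = 5.62 + 0.0367147/(5.62 × 0.9366) = 5.62 + 0.00697509 = 5.62698 m along the plane.
The resultant acts 0.28 + 0.00697509 = 0.286975 m (along the plate) below the hinge at the top edge, so the moment about the hinge is M = F × 0.286975 = 52.9277 × 0.286975 = 15.1889 kN·m.
A normal force at the bottom, 0.84 m from the hinge, must supply this moment: P = 15.1889/0.84 = 18.082 kN.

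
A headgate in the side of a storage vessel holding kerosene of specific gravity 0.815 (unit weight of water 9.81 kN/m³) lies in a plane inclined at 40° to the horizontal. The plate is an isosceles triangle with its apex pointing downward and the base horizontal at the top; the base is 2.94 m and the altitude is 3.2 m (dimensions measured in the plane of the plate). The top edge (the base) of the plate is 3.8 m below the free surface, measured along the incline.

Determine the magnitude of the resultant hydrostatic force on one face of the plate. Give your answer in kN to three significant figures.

F ≈ 118 kN

γ = 0.815 × 9.81 = 7.99515 kN/m³.
Let θ = 40° be the plate's angle to the horizontal; measure y along the incline from where the plane meets the free surface. Vertical depth h = y·sinθ with sinθ = 0.642788.
With the apex down, the centroid sits h/3 = 3.2/3 = 1.06667 m below the base (the top edge), so y_c = 3.8 + 1.06667 = 4.86667 m and h_c = 4.86667 × 0.642788 = 3.12824 m.
A = ½ × 2.94 × 3.2 = 4.704 m².
Resultant F = γ·h_c·A = 7.99515 × 3.12824 × 4.704 = 117.651 kN.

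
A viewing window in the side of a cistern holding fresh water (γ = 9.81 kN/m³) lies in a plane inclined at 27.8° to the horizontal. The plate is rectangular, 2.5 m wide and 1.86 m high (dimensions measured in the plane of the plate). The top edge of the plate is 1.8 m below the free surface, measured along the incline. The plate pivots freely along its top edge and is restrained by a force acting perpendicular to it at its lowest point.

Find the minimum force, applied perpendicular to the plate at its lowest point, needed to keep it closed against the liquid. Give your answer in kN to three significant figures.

γ = 9.81 kN/m³.
Let θ = 27.8° be the plate's angle to the horizontal; measure y along the incline from where the plane meets the free surface. Vertical depth h = y·sinθ with sinθ = 0.466387.
The centroid lies 1.86/2 = 0.93 m below the top edge, so y_c = 1.8 + 0.93 = 2.73 m and h_c = 2.73 × 0.466387 = 1.27324 m.
A = 2.5 × 1.86 = 4.65 m².
Resultant F = γ·h_c·A = 9.81 × 1.27324 × 4.65 = 58.0808 kN.
I_c = b·h³/12 = 2.5 × 1.86³/12 = 1.3406 m⁴.
Centre of pressure: y_p = y_c + I_c/(y_c·A) = 2.73 + 1.3406/(2.73 × 4.65) = 2.73 + 0.105605 = 2.83561 m along the plane.
The resultant acts 0.93 + 0.105605 = 1.03561 m (along the plate) below the hinge at the top edge, so the moment about the hinge is M = F × 1.03561 = 58.0808 × 1.03561 = 60.1491 kN·m.
A normal force at the bottom, 1.86 m from the hinge, must supply this moment: P = 60.1491/1.86 = 32.3382 kN.

P ≈ 32.3 kN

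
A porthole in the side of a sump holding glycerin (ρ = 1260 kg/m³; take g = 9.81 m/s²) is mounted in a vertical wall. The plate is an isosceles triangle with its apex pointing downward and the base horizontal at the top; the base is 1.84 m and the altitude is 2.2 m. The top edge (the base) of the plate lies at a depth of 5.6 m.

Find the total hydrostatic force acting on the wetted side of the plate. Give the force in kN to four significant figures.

γ = ρg = 1260 × 9.81 / 1000 = 12.3606 kN/m³.
With the apex down, the centroid sits h/3 = 2.2/3 = 0.733333 m below the base (the top edge), so the centroid depth is h_c = 5.6 + 0.733333 = 6.33333 m.
A = ½ × 1.84 × 2.2 = 2.024 m².
Resultant F = γ·h_c·A = 12.3606 × 6.33333 × 2.024 = 158.446 kN.

F ≈ 158.4 kN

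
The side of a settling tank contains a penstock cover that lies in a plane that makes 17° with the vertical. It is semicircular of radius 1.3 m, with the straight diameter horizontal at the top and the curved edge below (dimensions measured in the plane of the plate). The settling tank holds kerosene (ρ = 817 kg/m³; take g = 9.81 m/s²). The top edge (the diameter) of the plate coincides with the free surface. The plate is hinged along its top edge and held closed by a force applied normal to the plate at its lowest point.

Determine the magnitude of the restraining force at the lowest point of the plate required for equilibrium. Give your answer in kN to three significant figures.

γ = ρg = 817 × 9.81 / 1000 = 8.01477 kN/m³.
The plate makes 17° with the vertical, i.e. θ = 90° − 17° = 73° to the horizontal. Measuring y along the incline from the free-surface line, vertical depth h = y·sinθ with sinθ = 0.956305.
The centroid of a semicircle lies 4r/(3π) = 0.551737 m from the diameter, here below the top edge, so y_c = 0.551737 m and h_c = 0.551737 × 0.956305 = 0.527629 m.
A = πr²/2 = π × 1.3²/2 = 2.65465 m².
Resultant F = γ·h_c·A = 8.01477 × 0.527629 × 2.65465 = 11.2261 kN.
I_c = (π/8 − 8/(9π))·r⁴ = 0.109757 × 1.3⁴ = 0.313477 m⁴.
Centre of pressure: y_p = y_c + I_c/(y_c·A) = 0.551737 + 0.313477/(0.551737 × 2.65465) = 0.551737 + 0.214026 = 0.765763 m along the plane.
The resultant acts 0.551737 + 0.214026 = 0.765763 m (along the plate) below the hinge at the top edge, so the moment about the hinge is M = F × 0.765763 = 11.2261 × 0.765763 = 8.59653 kN·m.
A normal force at the bottom, 1.3 m from the hinge, must supply this moment: P = 8.59653/1.3 = 6.61272 kN.

P ≈ 6.61 kN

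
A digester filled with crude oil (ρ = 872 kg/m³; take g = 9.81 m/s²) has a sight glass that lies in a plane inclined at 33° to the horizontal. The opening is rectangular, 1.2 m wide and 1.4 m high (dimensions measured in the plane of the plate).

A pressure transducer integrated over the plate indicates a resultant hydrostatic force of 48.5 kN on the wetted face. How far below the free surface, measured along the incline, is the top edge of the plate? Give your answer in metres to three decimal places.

γ = ρg = 872 × 9.81 / 1000 = 8.55432 kN/m³.
A = 1.2 × 1.4 = 1.68 m².
From F = γ·h_c·A, the centroid depth is h_c = 48.5/(8.55432 × 1.68) = 3.37479 m.
Let θ = 33° be the plate's angle to the horizontal; measure y along the incline from where the plane meets the free surface. Vertical depth h = y·sinθ with sinθ = 0.544639.
Along the incline, y_c = h_c/sinθ = 3.37479/0.544639 = 6.19638 m.
The centroid lies 1.4/2 = 0.7 m below the top edge, so the top edge sits at y_top = 6.19638 − 0.7 = 5.49638 m along the incline.

y_top ≈ 5.496 m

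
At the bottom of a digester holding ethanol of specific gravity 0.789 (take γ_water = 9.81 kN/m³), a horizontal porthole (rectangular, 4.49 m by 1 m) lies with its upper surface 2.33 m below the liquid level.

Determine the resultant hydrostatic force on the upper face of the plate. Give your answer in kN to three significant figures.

F ≈ 81.0 kN

γ = 0.789 × 9.81 = 7.74009 kN/m³.
The plate is horizontal, so pressure is uniform at p = γ·h = 7.74009 × 2.33 = 18.0344 kN/m².
A = 4.49 × 1 = 4.49 m².
F = p·A = 18.0344 × 4.49 = 80.9745 kN.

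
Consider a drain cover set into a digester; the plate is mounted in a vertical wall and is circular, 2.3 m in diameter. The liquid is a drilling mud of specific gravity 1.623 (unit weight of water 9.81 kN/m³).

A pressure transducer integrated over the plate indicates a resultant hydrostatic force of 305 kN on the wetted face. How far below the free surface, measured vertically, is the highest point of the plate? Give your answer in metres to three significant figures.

d_top ≈ 3.46 m

γ = 1.623 × 9.81 = 15.92163 kN/m³.
A = π(1.15)² = 4.15476 m².
From F = γ·h_c·A, the centroid depth is h_c = 305/(15.92163 × 4.15476) = 4.61069 m.
The centroid is at the centre, 1.15 m below the top of the plate, so the highest point sits at h_top = 4.61069 − 1.15 = 3.46069 m below the surface.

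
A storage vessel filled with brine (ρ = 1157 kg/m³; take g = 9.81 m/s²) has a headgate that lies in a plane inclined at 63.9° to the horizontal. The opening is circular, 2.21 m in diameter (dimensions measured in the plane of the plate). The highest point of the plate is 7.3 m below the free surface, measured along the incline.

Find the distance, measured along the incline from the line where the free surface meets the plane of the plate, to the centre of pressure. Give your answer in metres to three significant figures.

γ = ρg = 1157 × 9.81 / 1000 = 11.35017 kN/m³.
Let θ = 63.9° be the plate's angle to the horizontal; measure y along the incline from where the plane meets the free surface. Vertical depth h = y·sinθ with sinθ = 0.898028.
The centroid is at the centre, 1.105 m below the top of the plate, so y_c = 7.3 + 1.105 = 8.405 m and h_c = 8.405 × 0.898028 = 7.54793 m.
A = π(1.105)² = 3.83596 m².
Resultant F = γ·h_c·A = 11.35017 × 7.54793 × 3.83596 = 328.628 kN.
I_c = πr⁴/4 = π × 1.105⁴/4 = 1.17095 m⁴.
Centre of pressure: y_p = y_c + I_c/(y_c·A) = 8.405 + 1.17095/(8.405 × 3.83596) = 8.405 + 0.0363184 = 8.44132 m along the plane.

y_p = 8.44 m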